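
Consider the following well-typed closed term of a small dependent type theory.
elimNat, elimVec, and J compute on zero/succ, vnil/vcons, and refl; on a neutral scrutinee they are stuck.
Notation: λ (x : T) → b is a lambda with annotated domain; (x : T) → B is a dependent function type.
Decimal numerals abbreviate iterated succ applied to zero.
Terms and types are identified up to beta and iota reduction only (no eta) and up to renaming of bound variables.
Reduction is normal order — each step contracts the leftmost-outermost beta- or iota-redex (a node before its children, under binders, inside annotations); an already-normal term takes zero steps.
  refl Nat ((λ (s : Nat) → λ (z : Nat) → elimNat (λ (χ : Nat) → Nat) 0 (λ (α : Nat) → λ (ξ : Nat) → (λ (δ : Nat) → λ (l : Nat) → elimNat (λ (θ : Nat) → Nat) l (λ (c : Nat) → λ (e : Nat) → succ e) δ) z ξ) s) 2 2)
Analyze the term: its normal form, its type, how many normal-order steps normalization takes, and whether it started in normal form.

normal form:
  refl Nat 4
the term's type:
  Eq Nat 4 4
reduction steps (normal order): 27
term was already normal: no
first contracted redex: a beta-redex


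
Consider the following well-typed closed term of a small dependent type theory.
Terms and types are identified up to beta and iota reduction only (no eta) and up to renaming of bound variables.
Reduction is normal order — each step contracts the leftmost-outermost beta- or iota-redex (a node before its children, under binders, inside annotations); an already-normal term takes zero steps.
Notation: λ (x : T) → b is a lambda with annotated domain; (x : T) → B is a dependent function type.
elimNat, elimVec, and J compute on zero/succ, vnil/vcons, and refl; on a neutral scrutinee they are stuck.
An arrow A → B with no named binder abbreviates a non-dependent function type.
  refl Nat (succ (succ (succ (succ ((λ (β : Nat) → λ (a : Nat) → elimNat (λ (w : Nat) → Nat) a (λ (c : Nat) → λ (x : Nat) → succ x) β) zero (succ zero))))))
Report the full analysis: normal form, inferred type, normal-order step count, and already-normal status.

normal form:
  refl Nat (succ (succ (succ (succ (succ zero)))))
the term's type:
  Eq Nat (succ (succ (succ (succ (succ zero))))) (succ (succ (succ (succ (succ zero)))))
reduction steps (normal order): 3
term was already normal: no
first contracted redex: a beta-redex


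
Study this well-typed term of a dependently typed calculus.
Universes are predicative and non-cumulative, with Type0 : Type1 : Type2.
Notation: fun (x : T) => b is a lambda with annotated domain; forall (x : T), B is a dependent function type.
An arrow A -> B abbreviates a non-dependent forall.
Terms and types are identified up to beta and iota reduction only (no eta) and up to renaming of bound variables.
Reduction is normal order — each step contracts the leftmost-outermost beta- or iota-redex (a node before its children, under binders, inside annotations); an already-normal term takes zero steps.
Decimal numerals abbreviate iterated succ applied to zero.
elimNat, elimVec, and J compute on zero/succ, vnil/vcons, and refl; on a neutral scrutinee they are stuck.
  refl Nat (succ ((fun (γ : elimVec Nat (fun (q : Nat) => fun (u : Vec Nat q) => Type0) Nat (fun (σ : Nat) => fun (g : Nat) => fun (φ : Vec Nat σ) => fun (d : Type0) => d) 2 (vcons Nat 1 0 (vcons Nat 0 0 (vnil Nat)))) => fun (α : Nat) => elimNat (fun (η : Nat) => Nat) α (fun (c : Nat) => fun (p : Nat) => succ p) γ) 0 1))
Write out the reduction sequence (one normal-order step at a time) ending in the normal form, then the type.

reduction (normal order):
  refl Nat (succ ((fun (γ : elimVec Nat (fun (q : Nat) => fun (u : Vec Nat q) => Type0) Nat (fun (σ : Nat) => fun (g : Nat) => fun (φ : Vec Nat σ) => fun (d : Type0) => d) 2 (vcons Nat 1 0 (vcons Nat 0 0 (vnil Nat)))) => fun (α : Nat) => elimNat (fun (η : Nat) => Nat) α (fun (c : Nat) => fun (p : Nat) => succ p) γ) 0 1))
  ~> refl Nat (succ ((fun (γ : Nat) => elimNat (fun (q : Nat) => Nat) γ (fun (u : Nat) => fun (σ : Nat) => succ σ) 0) 1))
  ~> refl Nat (succ (elimNat (fun (γ : Nat) => Nat) 1 (fun (q : Nat) => fun (u : Nat) => succ u) 0))
  ~> refl Nat 2
type:
  Eq Nat 2 2


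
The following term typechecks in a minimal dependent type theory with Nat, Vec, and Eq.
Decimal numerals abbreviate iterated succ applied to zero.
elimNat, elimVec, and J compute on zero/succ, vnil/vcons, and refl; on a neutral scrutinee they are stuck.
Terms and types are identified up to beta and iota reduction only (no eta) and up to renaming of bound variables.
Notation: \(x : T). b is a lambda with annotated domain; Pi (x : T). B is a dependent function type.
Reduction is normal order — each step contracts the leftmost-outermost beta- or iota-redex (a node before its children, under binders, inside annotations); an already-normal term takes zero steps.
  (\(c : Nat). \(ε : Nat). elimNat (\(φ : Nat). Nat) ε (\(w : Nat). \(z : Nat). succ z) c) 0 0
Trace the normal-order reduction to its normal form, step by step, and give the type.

normal-order reduction sequence:
  (\(c : Nat). \(ε : Nat). elimNat (\(φ : Nat). Nat) ε (\(w : Nat). \(z : Nat). succ z) c) 0 0
  ~> (\(c : Nat). elimNat (\(ε : Nat). Nat) c (\(φ : Nat). \(w : Nat). succ w) 0) 0
  ~> elimNat (\(c : Nat). Nat) 0 (\(ε : Nat). \(φ : Nat). succ φ) 0
  ~> 0
inferred type:
  Nat


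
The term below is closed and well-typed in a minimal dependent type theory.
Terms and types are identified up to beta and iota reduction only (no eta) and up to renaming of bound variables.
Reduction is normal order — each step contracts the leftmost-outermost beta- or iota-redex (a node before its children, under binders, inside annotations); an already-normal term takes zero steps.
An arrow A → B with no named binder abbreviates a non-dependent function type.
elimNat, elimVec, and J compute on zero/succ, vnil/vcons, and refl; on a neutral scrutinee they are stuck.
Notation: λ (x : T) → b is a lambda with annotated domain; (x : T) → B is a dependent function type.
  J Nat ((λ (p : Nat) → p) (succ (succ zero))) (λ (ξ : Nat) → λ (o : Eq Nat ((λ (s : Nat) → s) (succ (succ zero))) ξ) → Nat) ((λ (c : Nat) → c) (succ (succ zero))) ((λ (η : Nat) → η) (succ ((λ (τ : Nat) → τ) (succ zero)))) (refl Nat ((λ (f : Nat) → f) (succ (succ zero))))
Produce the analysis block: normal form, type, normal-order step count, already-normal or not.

reduced normal form:
  succ (succ zero)
inferred type:
  Nat
steps to reach normal form (normal order): 2
started in normal form: no
first contracted redex: a J iota-redex


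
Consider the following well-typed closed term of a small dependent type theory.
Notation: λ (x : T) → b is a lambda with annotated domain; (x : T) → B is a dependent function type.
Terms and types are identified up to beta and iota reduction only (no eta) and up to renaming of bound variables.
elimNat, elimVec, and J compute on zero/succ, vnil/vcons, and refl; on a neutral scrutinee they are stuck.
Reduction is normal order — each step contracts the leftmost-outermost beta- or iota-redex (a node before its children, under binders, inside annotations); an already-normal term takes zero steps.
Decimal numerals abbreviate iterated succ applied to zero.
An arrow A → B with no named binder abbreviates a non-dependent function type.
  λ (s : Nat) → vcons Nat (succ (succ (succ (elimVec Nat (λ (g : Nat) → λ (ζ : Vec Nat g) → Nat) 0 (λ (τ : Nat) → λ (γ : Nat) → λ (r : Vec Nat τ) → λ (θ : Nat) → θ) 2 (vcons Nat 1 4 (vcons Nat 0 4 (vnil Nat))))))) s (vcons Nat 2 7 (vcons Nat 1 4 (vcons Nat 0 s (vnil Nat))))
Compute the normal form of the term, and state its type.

reduced normal form:
  λ (s : Nat) → vcons Nat 3 s (vcons Nat 2 7 (vcons Nat 1 4 (vcons Nat 0 s (vnil Nat))))
the term's type:
  Nat → Vec Nat 4


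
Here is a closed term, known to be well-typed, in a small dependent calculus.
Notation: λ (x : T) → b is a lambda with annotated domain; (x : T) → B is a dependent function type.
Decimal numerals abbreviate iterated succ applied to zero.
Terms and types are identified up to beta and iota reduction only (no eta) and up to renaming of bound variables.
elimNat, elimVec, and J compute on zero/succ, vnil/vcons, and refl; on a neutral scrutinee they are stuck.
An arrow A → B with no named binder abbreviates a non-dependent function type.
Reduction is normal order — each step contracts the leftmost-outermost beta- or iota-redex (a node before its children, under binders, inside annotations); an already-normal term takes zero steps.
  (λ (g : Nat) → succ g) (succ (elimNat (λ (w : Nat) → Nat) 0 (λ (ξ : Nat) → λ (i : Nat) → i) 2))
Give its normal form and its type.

normal form:
  2
type:
  Nat


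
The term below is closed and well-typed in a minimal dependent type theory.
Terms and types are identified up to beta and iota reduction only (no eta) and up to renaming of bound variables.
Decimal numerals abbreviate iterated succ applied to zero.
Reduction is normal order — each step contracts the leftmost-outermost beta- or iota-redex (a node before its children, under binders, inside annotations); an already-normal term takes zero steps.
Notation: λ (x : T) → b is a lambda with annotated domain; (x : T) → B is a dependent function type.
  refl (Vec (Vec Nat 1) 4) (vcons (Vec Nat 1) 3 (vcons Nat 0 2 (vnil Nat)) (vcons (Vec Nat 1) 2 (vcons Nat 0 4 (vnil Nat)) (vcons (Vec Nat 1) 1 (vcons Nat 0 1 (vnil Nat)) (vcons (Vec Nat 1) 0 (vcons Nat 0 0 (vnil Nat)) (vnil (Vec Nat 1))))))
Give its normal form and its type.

reduced normal form:
  refl (Vec (Vec Nat 1) 4) (vcons (Vec Nat 1) 3 (vcons Nat 0 2 (vnil Nat)) (vcons (Vec Nat 1) 2 (vcons Nat 0 4 (vnil Nat)) (vcons (Vec Nat 1) 1 (vcons Nat 0 1 (vnil Nat)) (vcons (Vec Nat 1) 0 (vcons Nat 0 0 (vnil Nat)) (vnil (Vec Nat 1))))))
the term's type:
  Eq (Vec (Vec Nat 1) 4) (vcons (Vec Nat 1) 3 (vcons Nat 0 2 (vnil Nat)) (vcons (Vec Nat 1) 2 (vcons Nat 0 4 (vnil Nat)) (vcons (Vec Nat 1) 1 (vcons Nat 0 1 (vnil Nat)) (vcons (Vec Nat 1) 0 (vcons Nat 0 0 (vnil Nat)) (vnil (Vec Nat 1)))))) (vcons (Vec Nat 1) 3 (vcons Nat 0 2 (vnil Nat)) (vcons (Vec Nat 1) 2 (vcons Nat 0 4 (vnil Nat)) (vcons (Vec Nat 1) 1 (vcons Nat 0 1 (vnil Nat)) (vcons (Vec Nat 1) 0 (vcons Nat 0 0 (vnil Nat)) (vnil (Vec Nat 1))))))
observation: the term is already in normal form.


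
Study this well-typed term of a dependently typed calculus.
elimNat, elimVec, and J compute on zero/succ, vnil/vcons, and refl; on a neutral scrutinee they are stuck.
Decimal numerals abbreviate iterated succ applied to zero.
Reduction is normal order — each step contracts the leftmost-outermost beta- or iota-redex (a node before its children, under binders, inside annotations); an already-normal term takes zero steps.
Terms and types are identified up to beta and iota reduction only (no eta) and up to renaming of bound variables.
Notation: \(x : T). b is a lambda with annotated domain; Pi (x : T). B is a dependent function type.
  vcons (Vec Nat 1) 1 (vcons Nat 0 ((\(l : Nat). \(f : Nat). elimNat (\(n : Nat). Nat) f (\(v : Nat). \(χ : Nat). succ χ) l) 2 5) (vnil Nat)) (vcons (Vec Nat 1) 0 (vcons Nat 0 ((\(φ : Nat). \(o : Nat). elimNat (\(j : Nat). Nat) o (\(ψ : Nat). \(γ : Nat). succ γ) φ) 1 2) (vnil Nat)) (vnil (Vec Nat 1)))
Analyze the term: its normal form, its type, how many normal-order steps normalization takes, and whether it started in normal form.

resulting normal form:
  vcons (Vec Nat 1) 1 (vcons Nat 0 7 (vnil Nat)) (vcons (Vec Nat 1) 0 (vcons Nat 0 3 (vnil Nat)) (vnil (Vec Nat 1)))
inferred type:
  Vec (Vec Nat 1) 2
normal-order step count: 15
term was already normal: no
first redex: a beta-redex


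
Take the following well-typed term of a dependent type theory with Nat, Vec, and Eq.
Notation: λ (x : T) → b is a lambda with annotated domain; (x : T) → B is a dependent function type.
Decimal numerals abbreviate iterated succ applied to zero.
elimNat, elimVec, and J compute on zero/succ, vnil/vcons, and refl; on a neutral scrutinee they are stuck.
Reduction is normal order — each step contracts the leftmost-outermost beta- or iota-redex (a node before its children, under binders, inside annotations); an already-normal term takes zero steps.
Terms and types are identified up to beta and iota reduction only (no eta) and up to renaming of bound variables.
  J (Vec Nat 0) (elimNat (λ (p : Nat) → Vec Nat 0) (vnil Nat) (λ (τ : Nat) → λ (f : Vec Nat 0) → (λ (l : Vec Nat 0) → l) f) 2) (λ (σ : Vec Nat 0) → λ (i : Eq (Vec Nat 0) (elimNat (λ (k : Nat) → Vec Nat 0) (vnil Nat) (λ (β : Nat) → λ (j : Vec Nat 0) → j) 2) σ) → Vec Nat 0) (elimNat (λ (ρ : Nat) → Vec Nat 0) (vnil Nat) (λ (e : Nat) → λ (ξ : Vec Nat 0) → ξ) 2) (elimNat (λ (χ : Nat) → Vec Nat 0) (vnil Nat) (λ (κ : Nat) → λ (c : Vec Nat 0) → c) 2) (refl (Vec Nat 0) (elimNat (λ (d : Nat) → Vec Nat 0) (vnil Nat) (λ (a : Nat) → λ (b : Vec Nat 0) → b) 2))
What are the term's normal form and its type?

normal form:
  vnil Nat
the term's type:
  Vec Nat 0
observation: the term reaches its normal form after 8 normal-order steps.


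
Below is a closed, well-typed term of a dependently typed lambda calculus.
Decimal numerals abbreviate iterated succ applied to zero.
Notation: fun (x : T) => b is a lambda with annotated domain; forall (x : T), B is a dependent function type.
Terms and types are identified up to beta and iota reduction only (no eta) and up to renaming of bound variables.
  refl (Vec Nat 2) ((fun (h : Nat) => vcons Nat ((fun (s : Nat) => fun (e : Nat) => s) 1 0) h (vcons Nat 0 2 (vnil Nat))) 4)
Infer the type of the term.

the term's type:
  Eq (Vec Nat 2) (vcons Nat 1 4 (vcons Nat 0 2 (vnil Nat))) (vcons Nat 1 4 (vcons Nat 0 2 (vnil Nat)))


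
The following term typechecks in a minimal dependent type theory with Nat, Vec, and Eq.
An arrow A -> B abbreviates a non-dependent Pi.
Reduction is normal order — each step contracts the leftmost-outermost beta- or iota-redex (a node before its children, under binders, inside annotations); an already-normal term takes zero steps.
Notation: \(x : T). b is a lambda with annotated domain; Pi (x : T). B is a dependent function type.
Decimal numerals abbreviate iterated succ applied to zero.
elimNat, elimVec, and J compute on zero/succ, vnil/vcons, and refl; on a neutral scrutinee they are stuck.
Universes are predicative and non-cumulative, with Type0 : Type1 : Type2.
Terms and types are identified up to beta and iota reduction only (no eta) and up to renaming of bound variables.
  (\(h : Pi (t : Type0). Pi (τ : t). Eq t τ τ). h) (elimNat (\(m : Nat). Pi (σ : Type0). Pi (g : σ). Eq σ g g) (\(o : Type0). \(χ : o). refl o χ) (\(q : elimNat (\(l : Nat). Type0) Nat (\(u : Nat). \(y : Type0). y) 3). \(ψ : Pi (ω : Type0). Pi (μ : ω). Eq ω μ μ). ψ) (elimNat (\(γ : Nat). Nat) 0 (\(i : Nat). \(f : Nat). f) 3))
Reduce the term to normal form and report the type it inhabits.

normal form:
  \(h : Type0). \(t : h). refl h t
type:
  Pi (h : Type0). Pi (t : h). Eq h t t
observation: the leftmost-outermost redex is a beta-redex, and normalization takes 22 steps.


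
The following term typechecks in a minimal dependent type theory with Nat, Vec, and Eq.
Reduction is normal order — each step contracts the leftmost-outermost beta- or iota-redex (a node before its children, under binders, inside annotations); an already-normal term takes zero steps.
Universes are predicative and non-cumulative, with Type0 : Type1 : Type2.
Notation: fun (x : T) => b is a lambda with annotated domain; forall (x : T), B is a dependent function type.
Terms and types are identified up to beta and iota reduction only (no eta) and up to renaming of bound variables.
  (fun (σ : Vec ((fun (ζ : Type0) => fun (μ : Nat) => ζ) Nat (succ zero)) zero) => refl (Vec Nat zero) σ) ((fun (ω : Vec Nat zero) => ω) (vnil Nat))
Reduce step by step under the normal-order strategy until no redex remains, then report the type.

reduction (normal order):
  (fun (σ : Vec ((fun (ζ : Type0) => fun (μ : Nat) => ζ) Nat (succ zero)) zero) => refl (Vec Nat zero) σ) ((fun (ω : Vec Nat zero) => ω) (vnil Nat))
  ~> refl (Vec Nat zero) ((fun (σ : Vec Nat zero) => σ) (vnil Nat))
  ~> refl (Vec Nat zero) (vnil Nat)
inferred type:
  Eq (Vec Nat zero) (vnil Nat) (vnil Nat)


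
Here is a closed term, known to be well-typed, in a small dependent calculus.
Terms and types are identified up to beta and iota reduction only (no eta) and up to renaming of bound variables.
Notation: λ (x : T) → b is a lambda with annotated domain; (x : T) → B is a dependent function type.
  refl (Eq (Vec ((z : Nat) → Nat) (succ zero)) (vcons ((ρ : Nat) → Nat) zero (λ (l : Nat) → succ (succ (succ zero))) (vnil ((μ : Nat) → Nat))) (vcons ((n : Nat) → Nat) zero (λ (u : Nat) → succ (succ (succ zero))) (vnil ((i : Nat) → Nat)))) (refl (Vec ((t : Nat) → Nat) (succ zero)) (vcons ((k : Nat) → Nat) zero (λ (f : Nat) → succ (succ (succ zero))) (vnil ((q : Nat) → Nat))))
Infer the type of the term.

inferred type:
  Eq (Eq (Vec ((z : Nat) → Nat) (succ zero)) (vcons ((ρ : Nat) → Nat) zero (λ (l : Nat) → succ (succ (succ zero))) (vnil ((μ : Nat) → Nat))) (vcons ((n : Nat) → Nat) zero (λ (u : Nat) → succ (succ (succ zero))) (vnil ((i : Nat) → Nat)))) (refl (Vec ((t : Nat) → Nat) (succ zero)) (vcons ((k : Nat) → Nat) zero (λ (f : Nat) → succ (succ (succ zero))) (vnil ((q : Nat) → Nat)))) (refl (Vec ((τ : Nat) → Nat) (succ zero)) (vcons ((κ : Nat) → Nat) zero (λ (δ : Nat) → succ (succ (succ zero))) (vnil ((ψ : Nat) → Nat))))


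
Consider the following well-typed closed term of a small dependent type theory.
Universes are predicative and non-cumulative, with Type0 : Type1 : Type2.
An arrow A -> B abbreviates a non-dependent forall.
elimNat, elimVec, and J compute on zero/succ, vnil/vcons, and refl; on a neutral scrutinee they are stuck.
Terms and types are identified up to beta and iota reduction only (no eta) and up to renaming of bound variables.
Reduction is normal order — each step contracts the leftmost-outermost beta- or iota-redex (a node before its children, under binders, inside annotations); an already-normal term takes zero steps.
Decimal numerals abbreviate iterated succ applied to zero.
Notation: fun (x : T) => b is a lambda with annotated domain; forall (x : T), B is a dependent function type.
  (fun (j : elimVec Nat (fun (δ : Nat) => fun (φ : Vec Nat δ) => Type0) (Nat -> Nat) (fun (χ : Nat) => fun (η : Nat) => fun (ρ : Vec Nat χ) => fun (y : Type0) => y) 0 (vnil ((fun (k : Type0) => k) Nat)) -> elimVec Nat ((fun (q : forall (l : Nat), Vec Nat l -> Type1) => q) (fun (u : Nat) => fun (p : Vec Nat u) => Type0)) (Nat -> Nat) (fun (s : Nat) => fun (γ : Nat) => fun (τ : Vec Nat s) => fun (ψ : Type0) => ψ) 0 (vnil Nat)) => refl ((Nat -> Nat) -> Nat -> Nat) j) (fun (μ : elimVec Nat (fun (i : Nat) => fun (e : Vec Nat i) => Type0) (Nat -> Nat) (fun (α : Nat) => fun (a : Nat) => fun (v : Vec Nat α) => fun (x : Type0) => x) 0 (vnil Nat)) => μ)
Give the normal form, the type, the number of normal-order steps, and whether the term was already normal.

normal form:
  refl ((Nat -> Nat) -> Nat -> Nat) (fun (j : Nat -> Nat) => j)
type:
  Eq ((Nat -> Nat) -> Nat -> Nat) (fun (j : Nat -> Nat) => j) (fun (δ : Nat -> Nat) => δ)
reduction steps (normal order): 2
started in normal form: no
first redex: a beta-redex


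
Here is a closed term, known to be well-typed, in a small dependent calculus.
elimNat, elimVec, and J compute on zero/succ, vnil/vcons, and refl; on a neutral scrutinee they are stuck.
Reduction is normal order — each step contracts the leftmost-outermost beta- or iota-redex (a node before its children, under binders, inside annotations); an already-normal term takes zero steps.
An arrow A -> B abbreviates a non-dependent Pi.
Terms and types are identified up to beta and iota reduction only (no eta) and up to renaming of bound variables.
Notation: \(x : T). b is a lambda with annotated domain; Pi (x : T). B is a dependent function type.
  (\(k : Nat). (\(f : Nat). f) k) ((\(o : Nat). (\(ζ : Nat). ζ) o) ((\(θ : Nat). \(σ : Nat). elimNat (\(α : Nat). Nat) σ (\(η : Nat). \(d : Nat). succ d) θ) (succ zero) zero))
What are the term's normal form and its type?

resulting normal form:
  succ zero
inferred type:
  Nat
observation: the leftmost-outermost redex is a beta-redex, and normalization takes 10 steps.


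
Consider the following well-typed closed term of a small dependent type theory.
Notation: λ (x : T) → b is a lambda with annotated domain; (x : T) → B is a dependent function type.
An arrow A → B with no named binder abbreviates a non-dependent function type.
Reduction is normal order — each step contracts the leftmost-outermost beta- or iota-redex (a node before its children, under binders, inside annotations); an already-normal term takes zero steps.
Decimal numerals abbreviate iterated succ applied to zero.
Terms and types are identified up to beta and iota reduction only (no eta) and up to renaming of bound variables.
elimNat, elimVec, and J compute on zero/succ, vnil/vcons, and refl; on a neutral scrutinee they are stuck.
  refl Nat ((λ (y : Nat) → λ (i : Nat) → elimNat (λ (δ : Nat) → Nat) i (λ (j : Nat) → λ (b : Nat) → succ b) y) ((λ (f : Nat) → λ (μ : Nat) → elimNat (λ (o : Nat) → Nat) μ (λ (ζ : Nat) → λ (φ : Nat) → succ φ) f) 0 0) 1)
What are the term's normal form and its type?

reduced normal form:
  refl Nat 1
type:
  Eq Nat 1 1
observation: the first redex contracted is a beta-redex; the normal form is reached in 6 normal-order steps.


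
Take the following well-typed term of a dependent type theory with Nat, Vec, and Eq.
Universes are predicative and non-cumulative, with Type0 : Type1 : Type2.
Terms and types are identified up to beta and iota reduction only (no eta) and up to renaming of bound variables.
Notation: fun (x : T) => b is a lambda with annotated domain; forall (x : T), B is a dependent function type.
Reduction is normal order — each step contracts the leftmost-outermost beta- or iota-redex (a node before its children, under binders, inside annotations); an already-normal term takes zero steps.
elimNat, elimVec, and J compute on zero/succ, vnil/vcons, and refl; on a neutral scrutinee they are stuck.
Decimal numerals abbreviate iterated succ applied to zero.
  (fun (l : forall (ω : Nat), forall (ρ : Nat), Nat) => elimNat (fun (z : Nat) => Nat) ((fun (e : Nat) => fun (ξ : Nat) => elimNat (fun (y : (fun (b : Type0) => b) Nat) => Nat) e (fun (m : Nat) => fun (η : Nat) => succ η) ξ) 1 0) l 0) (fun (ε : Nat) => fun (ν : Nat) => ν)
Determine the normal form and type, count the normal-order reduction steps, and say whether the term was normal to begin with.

resulting normal form:
  1
type:
  Nat
normal-order step count: 5
started in normal form: no
first contracted redex: a beta-redex


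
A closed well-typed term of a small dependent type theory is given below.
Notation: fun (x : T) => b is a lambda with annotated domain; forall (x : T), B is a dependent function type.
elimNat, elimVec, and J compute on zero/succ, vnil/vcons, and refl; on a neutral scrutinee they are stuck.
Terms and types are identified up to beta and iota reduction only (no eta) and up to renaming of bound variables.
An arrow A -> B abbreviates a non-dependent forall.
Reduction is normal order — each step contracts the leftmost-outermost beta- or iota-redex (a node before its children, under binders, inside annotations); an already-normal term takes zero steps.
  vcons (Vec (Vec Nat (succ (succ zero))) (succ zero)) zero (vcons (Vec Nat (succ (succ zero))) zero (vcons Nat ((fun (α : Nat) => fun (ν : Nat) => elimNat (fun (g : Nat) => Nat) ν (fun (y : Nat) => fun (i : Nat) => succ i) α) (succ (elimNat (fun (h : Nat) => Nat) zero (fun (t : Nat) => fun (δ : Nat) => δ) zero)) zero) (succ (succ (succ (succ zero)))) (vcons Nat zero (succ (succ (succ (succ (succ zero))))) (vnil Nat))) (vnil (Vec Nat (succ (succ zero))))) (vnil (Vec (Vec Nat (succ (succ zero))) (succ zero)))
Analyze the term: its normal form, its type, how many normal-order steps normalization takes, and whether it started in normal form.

normal form:
  vcons (Vec (Vec Nat (succ (succ zero))) (succ zero)) zero (vcons (Vec Nat (succ (succ zero))) zero (vcons Nat (succ zero) (succ (succ (succ (succ zero)))) (vcons Nat zero (succ (succ (succ (succ (succ zero))))) (vnil Nat))) (vnil (Vec Nat (succ (succ zero))))) (vnil (Vec (Vec Nat (succ (succ zero))) (succ zero)))
inferred type:
  Vec (Vec (Vec Nat (succ (succ zero))) (succ zero)) (succ zero)
steps to reach normal form (normal order): 7
already normal: no
first contracted redex: a beta-redex


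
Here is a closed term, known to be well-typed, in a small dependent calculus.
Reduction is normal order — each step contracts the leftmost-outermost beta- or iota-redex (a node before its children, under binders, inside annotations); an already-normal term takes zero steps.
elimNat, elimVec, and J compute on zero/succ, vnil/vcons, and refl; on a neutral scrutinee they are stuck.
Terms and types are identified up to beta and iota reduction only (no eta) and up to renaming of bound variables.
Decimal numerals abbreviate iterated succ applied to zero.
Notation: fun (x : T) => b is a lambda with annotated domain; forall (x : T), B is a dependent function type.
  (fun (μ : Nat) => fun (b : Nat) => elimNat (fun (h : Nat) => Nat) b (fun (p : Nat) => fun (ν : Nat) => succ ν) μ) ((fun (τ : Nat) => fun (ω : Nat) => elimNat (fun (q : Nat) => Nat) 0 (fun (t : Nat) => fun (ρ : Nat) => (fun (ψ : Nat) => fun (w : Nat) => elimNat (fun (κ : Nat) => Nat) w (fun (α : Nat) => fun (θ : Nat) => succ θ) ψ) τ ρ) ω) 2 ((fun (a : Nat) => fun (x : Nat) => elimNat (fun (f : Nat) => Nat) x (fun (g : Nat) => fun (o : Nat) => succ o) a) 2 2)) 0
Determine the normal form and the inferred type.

resulting normal form:
  8
inferred type:
  Nat
observation: the first redex contracted is a beta-redex; the normal form is reached in 60 normal-order steps.


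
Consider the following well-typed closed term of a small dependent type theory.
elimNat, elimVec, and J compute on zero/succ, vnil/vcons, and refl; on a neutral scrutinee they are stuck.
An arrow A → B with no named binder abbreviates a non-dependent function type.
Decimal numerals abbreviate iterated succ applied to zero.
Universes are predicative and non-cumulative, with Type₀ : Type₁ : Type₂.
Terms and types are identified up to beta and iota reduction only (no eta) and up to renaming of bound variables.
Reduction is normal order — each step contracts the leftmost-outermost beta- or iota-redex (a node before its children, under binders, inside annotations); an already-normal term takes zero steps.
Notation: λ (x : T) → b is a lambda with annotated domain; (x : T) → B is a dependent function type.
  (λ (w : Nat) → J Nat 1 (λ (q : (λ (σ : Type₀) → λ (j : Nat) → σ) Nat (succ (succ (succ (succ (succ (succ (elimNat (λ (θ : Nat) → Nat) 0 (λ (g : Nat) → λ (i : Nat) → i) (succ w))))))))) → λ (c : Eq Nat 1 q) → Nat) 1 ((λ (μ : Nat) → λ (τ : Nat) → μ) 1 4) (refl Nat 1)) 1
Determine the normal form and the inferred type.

normal form:
  1
inferred type:
  Nat
observation: the first redex contracted is a beta-redex; the normal form is reached in 2 normal-order steps.


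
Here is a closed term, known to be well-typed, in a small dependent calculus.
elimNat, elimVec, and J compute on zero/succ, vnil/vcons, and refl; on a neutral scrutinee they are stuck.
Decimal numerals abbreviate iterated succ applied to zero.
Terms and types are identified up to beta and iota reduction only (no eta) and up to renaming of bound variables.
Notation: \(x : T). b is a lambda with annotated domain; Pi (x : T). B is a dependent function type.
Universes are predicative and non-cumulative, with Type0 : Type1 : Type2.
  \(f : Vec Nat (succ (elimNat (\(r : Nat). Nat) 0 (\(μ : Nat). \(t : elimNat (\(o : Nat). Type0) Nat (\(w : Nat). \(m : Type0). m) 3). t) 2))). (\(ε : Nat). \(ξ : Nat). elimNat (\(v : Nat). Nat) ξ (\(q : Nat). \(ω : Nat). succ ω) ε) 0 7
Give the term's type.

inferred type:
  Pi (f : Vec Nat 1). Nat


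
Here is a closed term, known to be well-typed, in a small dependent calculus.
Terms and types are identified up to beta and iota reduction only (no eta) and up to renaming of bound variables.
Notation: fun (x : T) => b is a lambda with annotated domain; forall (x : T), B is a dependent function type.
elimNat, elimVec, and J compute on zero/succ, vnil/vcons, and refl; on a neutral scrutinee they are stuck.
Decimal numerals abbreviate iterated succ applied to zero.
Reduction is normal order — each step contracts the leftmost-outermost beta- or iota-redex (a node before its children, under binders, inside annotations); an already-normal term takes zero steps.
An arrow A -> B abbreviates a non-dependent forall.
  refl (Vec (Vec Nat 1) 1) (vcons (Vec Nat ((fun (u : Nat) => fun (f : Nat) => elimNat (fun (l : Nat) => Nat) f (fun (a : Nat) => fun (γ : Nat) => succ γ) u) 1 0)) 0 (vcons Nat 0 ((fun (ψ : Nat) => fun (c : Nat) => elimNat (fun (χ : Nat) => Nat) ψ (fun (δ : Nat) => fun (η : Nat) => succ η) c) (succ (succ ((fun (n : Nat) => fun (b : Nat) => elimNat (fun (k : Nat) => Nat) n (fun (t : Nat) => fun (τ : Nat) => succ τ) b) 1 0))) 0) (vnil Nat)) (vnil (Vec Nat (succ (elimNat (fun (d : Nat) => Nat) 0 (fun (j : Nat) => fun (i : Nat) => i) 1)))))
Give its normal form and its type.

resulting normal form:
  refl (Vec (Vec Nat 1) 1) (vcons (Vec Nat 1) 0 (vcons Nat 0 3 (vnil Nat)) (vnil (Vec Nat 1)))
inferred type:
  Eq (Vec (Vec Nat 1) 1) (vcons (Vec Nat 1) 0 (vcons Nat 0 3 (vnil Nat)) (vnil (Vec Nat 1))) (vcons (Vec Nat 1) 0 (vcons Nat 0 3 (vnil Nat)) (vnil (Vec Nat 1)))
observation: 16 normal-order steps normalize the term, beginning with a beta-redex.


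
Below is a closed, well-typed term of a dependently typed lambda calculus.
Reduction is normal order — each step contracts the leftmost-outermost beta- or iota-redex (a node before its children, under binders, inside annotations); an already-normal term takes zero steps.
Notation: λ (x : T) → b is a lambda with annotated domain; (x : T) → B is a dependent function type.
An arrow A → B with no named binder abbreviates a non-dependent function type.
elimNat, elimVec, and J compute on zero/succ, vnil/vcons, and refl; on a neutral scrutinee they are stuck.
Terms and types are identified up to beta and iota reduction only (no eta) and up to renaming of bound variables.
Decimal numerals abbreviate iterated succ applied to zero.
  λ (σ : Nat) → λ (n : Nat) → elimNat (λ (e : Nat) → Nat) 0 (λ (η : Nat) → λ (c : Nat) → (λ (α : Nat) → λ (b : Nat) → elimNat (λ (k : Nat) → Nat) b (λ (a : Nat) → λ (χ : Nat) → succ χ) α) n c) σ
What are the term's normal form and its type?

reduced normal form:
  λ (σ : Nat) → λ (n : Nat) → elimNat (λ (e : Nat) → Nat) 0 (λ (η : Nat) → λ (c : Nat) → elimNat (λ (α : Nat) → Nat) c (λ (b : Nat) → λ (k : Nat) → succ k) n) σ
inferred type:
  Nat → Nat → Nat


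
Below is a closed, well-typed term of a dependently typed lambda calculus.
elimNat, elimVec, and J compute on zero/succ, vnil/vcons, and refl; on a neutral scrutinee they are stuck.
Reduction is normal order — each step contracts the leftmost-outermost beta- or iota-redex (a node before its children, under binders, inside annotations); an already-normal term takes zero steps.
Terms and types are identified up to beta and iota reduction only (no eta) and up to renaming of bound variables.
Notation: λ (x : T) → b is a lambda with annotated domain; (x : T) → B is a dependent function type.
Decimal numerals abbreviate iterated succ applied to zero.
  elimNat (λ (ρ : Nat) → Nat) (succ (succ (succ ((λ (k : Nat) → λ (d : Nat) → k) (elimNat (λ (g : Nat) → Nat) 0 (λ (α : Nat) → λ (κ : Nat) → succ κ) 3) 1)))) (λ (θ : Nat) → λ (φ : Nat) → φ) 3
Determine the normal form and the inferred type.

reduced normal form:
  6
type:
  Nat
observation: contracting an elimNat iota-redex first, the term normalizes in 22 steps.


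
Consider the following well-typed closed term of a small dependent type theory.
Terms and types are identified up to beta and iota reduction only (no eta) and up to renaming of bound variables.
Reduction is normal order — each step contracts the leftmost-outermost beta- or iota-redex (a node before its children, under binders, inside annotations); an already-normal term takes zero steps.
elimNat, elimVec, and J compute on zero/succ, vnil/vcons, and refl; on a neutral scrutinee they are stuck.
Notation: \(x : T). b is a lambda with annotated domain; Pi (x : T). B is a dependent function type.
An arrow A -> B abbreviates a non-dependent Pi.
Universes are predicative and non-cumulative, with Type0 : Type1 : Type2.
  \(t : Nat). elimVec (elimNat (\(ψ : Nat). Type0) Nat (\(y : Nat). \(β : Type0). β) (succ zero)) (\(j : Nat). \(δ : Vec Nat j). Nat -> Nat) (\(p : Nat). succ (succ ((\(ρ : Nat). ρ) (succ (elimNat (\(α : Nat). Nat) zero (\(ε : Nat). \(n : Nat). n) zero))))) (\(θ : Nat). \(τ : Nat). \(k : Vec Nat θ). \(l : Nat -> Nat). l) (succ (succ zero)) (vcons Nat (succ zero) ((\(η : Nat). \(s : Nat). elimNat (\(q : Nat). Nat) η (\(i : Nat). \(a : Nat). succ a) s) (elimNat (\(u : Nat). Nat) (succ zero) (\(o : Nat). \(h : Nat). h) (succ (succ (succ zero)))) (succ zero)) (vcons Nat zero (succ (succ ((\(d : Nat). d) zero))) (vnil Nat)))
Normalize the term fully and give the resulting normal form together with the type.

normal form:
  \(t : Nat). \(ψ : Nat). succ (succ (succ zero))
the term's type:
  Nat -> Nat -> Nat


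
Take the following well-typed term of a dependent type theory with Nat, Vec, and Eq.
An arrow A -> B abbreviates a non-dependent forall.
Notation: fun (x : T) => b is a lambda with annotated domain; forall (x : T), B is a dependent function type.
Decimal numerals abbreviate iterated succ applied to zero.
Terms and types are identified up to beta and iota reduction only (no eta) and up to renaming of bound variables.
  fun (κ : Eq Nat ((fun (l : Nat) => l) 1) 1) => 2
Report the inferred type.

inferred type:
  Eq Nat 1 1 -> Nat


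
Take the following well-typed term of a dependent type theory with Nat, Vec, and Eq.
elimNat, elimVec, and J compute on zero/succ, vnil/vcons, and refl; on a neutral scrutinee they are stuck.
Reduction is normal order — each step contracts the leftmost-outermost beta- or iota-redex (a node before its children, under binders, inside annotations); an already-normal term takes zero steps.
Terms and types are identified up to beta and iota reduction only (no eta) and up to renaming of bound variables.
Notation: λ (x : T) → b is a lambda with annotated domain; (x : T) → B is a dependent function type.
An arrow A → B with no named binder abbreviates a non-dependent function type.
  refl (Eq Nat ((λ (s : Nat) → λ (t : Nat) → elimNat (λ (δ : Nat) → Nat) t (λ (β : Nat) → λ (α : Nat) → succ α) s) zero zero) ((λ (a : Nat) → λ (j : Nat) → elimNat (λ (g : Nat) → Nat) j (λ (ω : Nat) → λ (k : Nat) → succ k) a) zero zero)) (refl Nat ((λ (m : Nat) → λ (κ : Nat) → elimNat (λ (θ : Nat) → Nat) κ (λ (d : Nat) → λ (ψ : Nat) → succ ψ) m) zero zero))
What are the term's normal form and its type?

normal form:
  refl (Eq Nat zero zero) (refl Nat zero)
the term's type:
  Eq (Eq Nat zero zero) (refl Nat zero) (refl Nat zero)
observation: the first redex contracted is a beta-redex; the normal form is reached in 9 normal-order steps.


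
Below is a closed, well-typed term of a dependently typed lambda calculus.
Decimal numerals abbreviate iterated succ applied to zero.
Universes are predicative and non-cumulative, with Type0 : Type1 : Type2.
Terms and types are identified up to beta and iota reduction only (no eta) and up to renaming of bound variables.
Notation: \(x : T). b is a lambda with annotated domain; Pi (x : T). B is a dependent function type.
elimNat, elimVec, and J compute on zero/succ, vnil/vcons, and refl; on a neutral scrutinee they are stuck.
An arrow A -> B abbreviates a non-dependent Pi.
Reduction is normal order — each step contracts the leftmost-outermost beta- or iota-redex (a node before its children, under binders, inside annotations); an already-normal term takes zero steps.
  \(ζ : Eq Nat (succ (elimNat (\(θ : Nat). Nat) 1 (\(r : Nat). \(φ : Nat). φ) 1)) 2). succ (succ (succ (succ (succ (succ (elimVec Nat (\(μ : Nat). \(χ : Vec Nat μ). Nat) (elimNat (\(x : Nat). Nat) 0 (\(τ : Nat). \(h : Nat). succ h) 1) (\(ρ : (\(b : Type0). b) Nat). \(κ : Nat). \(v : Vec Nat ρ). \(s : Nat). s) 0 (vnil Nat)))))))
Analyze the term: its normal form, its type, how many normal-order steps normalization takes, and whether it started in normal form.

normal form:
  \(ζ : Eq Nat 2 2). 7
inferred type:
  Eq Nat 2 2 -> Nat
steps to reach normal form (normal order): 9
already normal: no
first contracted redex: an elimNat iota-redex


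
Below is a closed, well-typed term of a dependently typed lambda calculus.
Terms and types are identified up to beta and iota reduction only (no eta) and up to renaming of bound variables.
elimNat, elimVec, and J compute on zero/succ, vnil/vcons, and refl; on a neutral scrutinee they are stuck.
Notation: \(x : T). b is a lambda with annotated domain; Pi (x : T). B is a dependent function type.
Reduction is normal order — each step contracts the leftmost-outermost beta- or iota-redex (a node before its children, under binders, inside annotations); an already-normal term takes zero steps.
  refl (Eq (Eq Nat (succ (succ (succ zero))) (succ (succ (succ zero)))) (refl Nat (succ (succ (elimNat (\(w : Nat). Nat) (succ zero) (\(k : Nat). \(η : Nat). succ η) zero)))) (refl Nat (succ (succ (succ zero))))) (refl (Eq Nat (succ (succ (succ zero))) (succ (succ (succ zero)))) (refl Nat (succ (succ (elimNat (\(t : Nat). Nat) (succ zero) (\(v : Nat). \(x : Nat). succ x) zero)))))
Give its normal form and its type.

resulting normal form:
  refl (Eq (Eq Nat (succ (succ (succ zero))) (succ (succ (succ zero)))) (refl Nat (succ (succ (succ zero)))) (refl Nat (succ (succ (succ zero))))) (refl (Eq Nat (succ (succ (succ zero))) (succ (succ (succ zero)))) (refl Nat (succ (succ (succ zero)))))
type:
  Eq (Eq (Eq Nat (succ (succ (succ zero))) (succ (succ (succ zero)))) (refl Nat (succ (succ (succ zero)))) (refl Nat (succ (succ (succ zero))))) (refl (Eq Nat (succ (succ (succ zero))) (succ (succ (succ zero)))) (refl Nat (succ (succ (succ zero))))) (refl (Eq Nat (succ (succ (succ zero))) (succ (succ (succ zero)))) (refl Nat (succ (succ (succ zero)))))
observation: contracting an elimNat iota-redex first, the term normalizes in 2 steps.


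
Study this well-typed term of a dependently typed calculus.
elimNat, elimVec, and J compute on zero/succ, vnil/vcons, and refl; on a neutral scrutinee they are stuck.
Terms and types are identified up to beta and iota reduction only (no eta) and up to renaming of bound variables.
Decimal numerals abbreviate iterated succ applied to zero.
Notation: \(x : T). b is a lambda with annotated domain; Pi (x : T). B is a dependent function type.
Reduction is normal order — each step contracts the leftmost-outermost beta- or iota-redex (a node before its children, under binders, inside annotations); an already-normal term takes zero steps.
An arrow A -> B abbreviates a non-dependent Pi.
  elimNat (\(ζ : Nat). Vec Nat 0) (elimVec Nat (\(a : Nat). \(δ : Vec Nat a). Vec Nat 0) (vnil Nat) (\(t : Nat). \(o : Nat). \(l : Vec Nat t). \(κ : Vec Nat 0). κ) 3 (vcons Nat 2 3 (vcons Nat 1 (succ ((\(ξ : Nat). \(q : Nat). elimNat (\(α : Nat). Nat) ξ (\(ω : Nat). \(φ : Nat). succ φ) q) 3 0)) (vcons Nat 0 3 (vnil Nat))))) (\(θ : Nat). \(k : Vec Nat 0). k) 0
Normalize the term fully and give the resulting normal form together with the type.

normal form:
  vnil Nat
type:
  Vec Nat 0
observation: contracting an elimNat iota-redex first, the term normalizes in 17 steps.
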